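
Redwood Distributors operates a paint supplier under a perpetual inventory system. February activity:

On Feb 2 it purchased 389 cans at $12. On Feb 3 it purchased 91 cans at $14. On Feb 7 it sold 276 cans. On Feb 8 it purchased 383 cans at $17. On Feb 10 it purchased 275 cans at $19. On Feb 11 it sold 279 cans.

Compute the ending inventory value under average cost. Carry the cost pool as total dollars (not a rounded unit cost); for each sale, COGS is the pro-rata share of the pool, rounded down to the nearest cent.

After Feb 2: 389 on hand, pool $4,668.00 (≈ $12.0000 each)
After Feb 3: 480 on hand, pool $5,942.00 (≈ $12.3792 each)
Feb 7, sell 276: 276/480 × $5,942.00 → $3,416.65
After Feb 8: 587 on hand, pool $9,036.35 (≈ $15.3941 each)
After Feb 10: 862 on hand, pool $14,261.35 (≈ $16.5445 each)
Feb 11, sell 279: 279/862 × $14,261.35 → $4,615.91
Total COGS = $3,416.65 + $4,615.91 = $8,032.56
Ending inventory (cost pool remaining) = $9,645.44

Ending inventory = $9,645.44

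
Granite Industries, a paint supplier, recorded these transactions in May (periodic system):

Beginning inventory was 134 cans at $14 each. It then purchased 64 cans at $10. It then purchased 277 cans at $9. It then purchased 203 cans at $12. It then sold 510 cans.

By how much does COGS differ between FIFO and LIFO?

$200

FIFO COGS: 134 @ $14 + 64 @ $10 + 277 @ $9 + 35 @ $12 = $5,429
LIFO COGS: 203 @ $12 + 277 @ $9 + 30 @ $10 = $5,229
Difference = |$5,429 − $5,229| = $200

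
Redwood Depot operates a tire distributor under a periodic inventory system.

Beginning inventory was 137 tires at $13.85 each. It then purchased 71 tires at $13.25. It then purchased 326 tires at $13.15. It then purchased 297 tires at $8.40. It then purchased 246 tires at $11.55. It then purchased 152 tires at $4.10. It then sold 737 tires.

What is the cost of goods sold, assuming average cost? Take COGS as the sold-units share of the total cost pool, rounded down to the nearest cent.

COGS = $7,846.38

Sale 1, sell 737: 737/1229 × $13,084.40 → $7,846.38
Ending inventory (cost pool remaining) = $5,238.02
Check: goods available $13,084.40 = COGS $7,846.38 + ending $5,238.02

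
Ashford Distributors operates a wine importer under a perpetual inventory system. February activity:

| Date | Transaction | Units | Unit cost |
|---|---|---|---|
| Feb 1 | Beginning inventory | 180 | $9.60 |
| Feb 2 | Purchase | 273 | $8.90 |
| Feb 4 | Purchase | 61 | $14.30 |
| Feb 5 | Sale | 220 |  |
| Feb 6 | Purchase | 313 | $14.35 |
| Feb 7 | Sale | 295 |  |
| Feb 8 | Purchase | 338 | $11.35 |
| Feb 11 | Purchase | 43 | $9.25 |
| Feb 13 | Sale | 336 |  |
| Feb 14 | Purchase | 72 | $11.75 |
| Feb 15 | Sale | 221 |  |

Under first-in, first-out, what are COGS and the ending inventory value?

COGS = $12,302.30; ending inventory = $2,299.30

Feb 5, 220 sold [FIFO — oldest first]: 180 @ $9.60 + 40 @ $8.90 = $2,084.00
Feb 7, 295 sold [FIFO — oldest first]: 233 @ $8.90 + 61 @ $14.30 + 1 @ $14.35 = $2,960.35
Feb 13, 336 sold [FIFO — oldest first]: 312 @ $14.35 + 24 @ $11.35 = $4,749.60
Feb 15, 221 sold [FIFO — oldest first]: 221 @ $11.35 = $2,508.35
Total COGS = $2,084.00 + $2,960.35 + $4,749.60 + $2,508.35 = $12,302.30
Ending inventory: 93 @ $11.35 + 43 @ $9.25 + 72 @ $11.75 = $2,299.30
Check: goods available $14,601.60 = COGS $12,302.30 + ending $2,299.30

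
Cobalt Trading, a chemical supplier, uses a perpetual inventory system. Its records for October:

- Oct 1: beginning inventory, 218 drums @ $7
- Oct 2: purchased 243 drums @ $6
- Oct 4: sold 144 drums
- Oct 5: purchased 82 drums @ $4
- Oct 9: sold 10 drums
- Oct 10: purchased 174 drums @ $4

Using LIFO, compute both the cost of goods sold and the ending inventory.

COGS = $904; ending inventory = $3,104

Oct 4, 144 sold [LIFO — newest first]: 144 @ $6 = $864
Oct 9, 10 sold [LIFO — newest first]: 10 @ $4 = $40
Total COGS = $864 + $40 = $904
Ending inventory: 218 @ $7 + 99 @ $6 + 72 @ $4 + 174 @ $4 = $3,104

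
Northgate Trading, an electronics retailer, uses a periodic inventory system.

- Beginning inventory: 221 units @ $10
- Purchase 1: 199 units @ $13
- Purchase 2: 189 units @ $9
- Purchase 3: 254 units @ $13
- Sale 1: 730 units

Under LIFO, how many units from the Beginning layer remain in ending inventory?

133

Sale 1 (730) [LIFO — newest first]: 254 @ $13 + 189 @ $9 + 199 @ $13 + 88 @ $10 = $8,470
Ending inventory: 133 @ $10 = $1,330
Check: goods available $9,800 = COGS $8,470 + ending $1,330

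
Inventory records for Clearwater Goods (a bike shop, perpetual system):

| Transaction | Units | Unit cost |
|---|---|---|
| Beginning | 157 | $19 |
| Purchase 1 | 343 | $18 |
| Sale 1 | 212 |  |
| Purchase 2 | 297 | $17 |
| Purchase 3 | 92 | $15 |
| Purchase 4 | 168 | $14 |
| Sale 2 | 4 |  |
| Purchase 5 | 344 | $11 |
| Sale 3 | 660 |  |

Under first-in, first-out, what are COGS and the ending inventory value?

COGS = $15,391; ending inventory = $6,331

Sale 1 (212) [FIFO — oldest first]: 157 @ $19 + 55 @ $18 = $3,973
Sale 2 (4) [FIFO — oldest first]: 4 @ $18 = $72
Sale 3 (660) [FIFO — oldest first]: 284 @ $18 + 297 @ $17 + 79 @ $15 = $11,346
Total COGS = $3,973 + $72 + $11,346 = $15,391
Ending inventory: 13 @ $15 + 168 @ $14 + 344 @ $11 = $6,331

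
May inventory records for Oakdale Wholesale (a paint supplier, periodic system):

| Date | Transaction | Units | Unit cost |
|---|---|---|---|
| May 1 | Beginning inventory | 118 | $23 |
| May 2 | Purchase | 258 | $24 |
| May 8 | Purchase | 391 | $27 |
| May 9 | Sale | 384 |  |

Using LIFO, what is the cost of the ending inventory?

Ending inventory = $9,095

May 9, 384 sold [LIFO — newest first]: 384 @ $27 = $10,368
Ending inventory: 118 @ $23 + 258 @ $24 + 7 @ $27 = $9,095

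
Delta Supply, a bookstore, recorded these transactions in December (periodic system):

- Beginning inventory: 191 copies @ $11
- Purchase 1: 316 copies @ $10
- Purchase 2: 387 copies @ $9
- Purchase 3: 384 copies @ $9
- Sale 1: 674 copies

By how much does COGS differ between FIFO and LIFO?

$698

FIFO COGS: 191 @ $11 + 316 @ $10 + 167 @ $9 = $6,764
LIFO COGS: 384 @ $9 + 290 @ $9 = $6,066
Difference = |$6,764 − $6,066| = $698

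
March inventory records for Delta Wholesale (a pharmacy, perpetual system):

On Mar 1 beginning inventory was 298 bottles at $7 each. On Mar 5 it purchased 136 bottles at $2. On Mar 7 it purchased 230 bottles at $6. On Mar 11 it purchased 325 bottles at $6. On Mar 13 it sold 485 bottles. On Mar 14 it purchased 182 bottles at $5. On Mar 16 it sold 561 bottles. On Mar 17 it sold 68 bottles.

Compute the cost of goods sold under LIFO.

COGS = $6,199

Mar 13, 485 sold [LIFO — newest first]: 325 @ $6 + 160 @ $6 = $2,910
Mar 16, 561 sold [LIFO — newest first]: 182 @ $5 + 70 @ $6 + 136 @ $2 + 173 @ $7 = $2,813
Mar 17, 68 sold [LIFO — newest first]: 68 @ $7 = $476
Total COGS = $2,910 + $2,813 + $476 = $6,199
Ending inventory: 57 @ $7 = $399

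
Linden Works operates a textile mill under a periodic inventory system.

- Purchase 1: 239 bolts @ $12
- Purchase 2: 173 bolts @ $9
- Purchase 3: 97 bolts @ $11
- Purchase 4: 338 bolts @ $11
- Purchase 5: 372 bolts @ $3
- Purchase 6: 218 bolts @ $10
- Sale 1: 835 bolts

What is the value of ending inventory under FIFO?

Ending inventory = $3,428

Sale 1 (835) [FIFO — oldest first]: 239 @ $12 + 173 @ $9 + 97 @ $11 + 326 @ $11 = $9,078
Ending inventory: 12 @ $11 + 372 @ $3 + 218 @ $10 = $3,428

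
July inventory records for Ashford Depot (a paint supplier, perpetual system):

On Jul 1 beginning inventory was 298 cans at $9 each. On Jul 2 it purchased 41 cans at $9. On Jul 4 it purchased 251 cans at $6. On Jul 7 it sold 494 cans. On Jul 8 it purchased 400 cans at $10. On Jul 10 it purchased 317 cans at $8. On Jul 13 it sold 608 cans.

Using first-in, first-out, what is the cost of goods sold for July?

COGS = $9,453

Jul 7, 494 sold [FIFO — oldest first]: 298 @ $9 + 41 @ $9 + 155 @ $6 = $3,981
Jul 13, 608 sold [FIFO — oldest first]: 96 @ $6 + 400 @ $10 + 112 @ $8 = $5,472
Total COGS = $3,981 + $5,472 = $9,453
Ending inventory: 205 @ $8 = $1,640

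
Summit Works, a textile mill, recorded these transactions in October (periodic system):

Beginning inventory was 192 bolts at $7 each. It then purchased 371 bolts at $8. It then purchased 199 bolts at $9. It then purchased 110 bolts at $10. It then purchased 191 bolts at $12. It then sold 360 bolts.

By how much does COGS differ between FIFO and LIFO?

$1,235

FIFO COGS: 192 @ $7 + 168 @ $8 = $2,688
LIFO COGS: 191 @ $12 + 110 @ $10 + 59 @ $9 = $3,923
Difference = |$2,688 − $3,923| = $1,235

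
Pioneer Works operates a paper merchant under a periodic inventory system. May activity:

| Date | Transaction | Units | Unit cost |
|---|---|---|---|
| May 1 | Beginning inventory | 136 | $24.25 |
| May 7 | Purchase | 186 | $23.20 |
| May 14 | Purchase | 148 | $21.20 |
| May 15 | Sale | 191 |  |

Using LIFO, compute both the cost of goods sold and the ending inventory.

May 15, 191 sold [LIFO — newest first]: 148 @ $21.20 + 43 @ $23.20 = $4,135.20
Ending inventory: 136 @ $24.25 + 143 @ $23.20 = $6,615.60
Check: goods available $10,750.80 = COGS $4,135.20 + ending $6,615.60

COGS = $4,135.20; ending inventory = $6,615.60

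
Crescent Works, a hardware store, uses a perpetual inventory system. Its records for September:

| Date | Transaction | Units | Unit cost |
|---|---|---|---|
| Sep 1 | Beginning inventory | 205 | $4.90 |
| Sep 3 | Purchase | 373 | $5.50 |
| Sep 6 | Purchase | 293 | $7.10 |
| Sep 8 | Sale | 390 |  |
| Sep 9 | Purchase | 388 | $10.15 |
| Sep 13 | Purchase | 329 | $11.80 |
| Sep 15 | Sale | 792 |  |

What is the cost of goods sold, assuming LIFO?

COGS = $10,846.70

Sep 8, 390 sold [LIFO — newest first]: 293 @ $7.10 + 97 @ $5.50 = $2,613.80
Sep 15, 792 sold [LIFO — newest first]: 329 @ $11.80 + 388 @ $10.15 + 75 @ $5.50 = $8,232.90
Total COGS = $2,613.80 + $8,232.90 = $10,846.70
Ending inventory: 205 @ $4.90 + 201 @ $5.50 = $2,110.00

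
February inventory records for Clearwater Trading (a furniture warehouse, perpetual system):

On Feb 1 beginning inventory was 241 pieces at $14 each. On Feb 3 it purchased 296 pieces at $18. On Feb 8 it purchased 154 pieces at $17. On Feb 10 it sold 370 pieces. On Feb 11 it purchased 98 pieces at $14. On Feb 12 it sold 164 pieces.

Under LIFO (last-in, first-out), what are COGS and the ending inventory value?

Feb 10, 370 sold [LIFO — newest first]: 154 @ $17 + 216 @ $18 = $6,506
Feb 12, 164 sold [LIFO — newest first]: 98 @ $14 + 66 @ $18 = $2,560
Total COGS = $6,506 + $2,560 = $9,066
Ending inventory: 241 @ $14 + 14 @ $18 = $3,626

COGS = $9,066; ending inventory = $3,626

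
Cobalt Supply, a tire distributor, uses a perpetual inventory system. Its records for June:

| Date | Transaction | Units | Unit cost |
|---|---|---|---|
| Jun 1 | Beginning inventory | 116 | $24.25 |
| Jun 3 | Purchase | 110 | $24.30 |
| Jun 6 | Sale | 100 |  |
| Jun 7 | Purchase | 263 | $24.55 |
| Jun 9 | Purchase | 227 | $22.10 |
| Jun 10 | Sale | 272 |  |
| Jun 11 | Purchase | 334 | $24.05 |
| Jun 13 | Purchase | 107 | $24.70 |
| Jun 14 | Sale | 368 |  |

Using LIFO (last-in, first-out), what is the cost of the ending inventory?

Jun 6, 100 sold [LIFO — newest first]: 100 @ $24.30 = $2,430.00
Jun 10, 272 sold [LIFO — newest first]: 227 @ $22.10 + 45 @ $24.55 = $6,121.45
Jun 14, 368 sold [LIFO — newest first]: 107 @ $24.70 + 261 @ $24.05 = $8,919.95
Total COGS = $2,430.00 + $6,121.45 + $8,919.95 = $17,471.40
Ending inventory: 116 @ $24.25 + 10 @ $24.30 + 218 @ $24.55 + 73 @ $24.05 = $10,163.55
Check: goods available $27,634.95 = COGS $17,471.40 + ending $10,163.55

Ending inventory = $10,163.55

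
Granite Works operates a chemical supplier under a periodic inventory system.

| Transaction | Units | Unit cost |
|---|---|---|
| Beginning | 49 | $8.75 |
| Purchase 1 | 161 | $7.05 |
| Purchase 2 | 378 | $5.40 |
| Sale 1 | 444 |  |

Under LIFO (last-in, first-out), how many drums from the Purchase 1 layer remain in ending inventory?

Sale 1 (444) [LIFO — newest first]: 378 @ $5.40 + 66 @ $7.05 = $2,506.50
Ending inventory: 49 @ $8.75 + 95 @ $7.05 = $1,098.50
Check: goods available $3,605.00 = COGS $2,506.50 + ending $1,098.50

95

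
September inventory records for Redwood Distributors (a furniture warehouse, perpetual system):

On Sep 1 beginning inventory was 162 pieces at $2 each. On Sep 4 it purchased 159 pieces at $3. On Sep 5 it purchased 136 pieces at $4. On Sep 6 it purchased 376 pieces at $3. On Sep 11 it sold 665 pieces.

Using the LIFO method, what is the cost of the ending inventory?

Sep 11, 665 sold [LIFO — newest first]: 376 @ $3 + 136 @ $4 + 153 @ $3 = $2,131
Ending inventory: 162 @ $2 + 6 @ $3 = $342
Check: goods available $2,473 = COGS $2,131 + ending $342

Ending inventory = $342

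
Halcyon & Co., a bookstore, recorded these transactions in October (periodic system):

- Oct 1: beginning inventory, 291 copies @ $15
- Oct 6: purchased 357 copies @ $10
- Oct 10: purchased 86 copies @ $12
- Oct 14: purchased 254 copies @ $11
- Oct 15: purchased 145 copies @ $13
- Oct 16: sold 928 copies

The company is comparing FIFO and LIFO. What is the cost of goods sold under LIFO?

FIFO COGS: 291 @ $15 + 357 @ $10 + 86 @ $12 + 194 @ $11 = $11,101
LIFO COGS: 145 @ $13 + 254 @ $11 + 86 @ $12 + 357 @ $10 + 86 @ $15 = $10,571

COGS = $10,571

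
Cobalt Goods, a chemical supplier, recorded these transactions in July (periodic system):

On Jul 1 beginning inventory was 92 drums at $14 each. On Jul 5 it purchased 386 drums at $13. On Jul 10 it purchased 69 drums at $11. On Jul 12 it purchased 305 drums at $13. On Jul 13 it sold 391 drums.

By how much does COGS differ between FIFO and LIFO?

$230

FIFO COGS: 92 @ $14 + 299 @ $13 = $5,175
LIFO COGS: 305 @ $13 + 69 @ $11 + 17 @ $13 = $4,945
Difference = |$5,175 − $4,945| = $230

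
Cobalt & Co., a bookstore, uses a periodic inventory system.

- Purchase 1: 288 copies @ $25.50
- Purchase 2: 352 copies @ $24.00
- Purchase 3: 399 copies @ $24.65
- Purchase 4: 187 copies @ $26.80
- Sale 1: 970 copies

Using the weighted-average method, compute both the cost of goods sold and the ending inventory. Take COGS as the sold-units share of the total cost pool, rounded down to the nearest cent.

COGS = $24,241.25; ending inventory = $6,397.70

Sale 1, sell 970: 970/1226 × $30,638.95 → $24,241.25
Ending inventory (cost pool remaining) = $6,397.70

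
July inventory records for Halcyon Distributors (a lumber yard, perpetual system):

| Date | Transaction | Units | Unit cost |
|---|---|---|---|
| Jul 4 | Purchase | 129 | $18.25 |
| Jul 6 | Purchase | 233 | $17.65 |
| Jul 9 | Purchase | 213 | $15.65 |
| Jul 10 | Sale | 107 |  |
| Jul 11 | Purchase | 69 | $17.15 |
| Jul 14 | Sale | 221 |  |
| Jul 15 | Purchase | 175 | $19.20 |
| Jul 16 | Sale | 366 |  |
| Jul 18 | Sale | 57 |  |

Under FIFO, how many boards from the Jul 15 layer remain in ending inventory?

68

Jul 10, 107 sold [FIFO — oldest first]: 107 @ $18.25 = $1,952.75
Jul 14, 221 sold [FIFO — oldest first]: 22 @ $18.25 + 199 @ $17.65 = $3,913.85
Jul 16, 366 sold [FIFO — oldest first]: 34 @ $17.65 + 213 @ $15.65 + 69 @ $17.15 + 50 @ $19.20 = $6,076.90
Jul 18, 57 sold [FIFO — oldest first]: 57 @ $19.20 = $1,094.40
Total COGS = $1,952.75 + $3,913.85 + $6,076.90 + $1,094.40 = $13,037.90
Ending inventory: 68 @ $19.20 = $1,305.60
Check: goods available $14,343.50 = COGS $13,037.90 + ending $1,305.60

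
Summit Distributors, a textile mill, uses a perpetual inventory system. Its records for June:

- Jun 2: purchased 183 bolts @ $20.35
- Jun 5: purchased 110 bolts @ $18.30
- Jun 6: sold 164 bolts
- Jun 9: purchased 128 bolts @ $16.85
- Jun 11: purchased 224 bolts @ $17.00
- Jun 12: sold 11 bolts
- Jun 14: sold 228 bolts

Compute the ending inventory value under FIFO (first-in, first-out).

Ending inventory = $4,111.30

Jun 6, 164 sold [FIFO — oldest first]: 164 @ $20.35 = $3,337.40
Jun 12, 11 sold [FIFO — oldest first]: 11 @ $20.35 = $223.85
Jun 14, 228 sold [FIFO — oldest first]: 8 @ $20.35 + 110 @ $18.30 + 110 @ $16.85 = $4,029.30
Total COGS = $3,337.40 + $223.85 + $4,029.30 = $7,590.55
Ending inventory: 18 @ $16.85 + 224 @ $17.00 = $4,111.30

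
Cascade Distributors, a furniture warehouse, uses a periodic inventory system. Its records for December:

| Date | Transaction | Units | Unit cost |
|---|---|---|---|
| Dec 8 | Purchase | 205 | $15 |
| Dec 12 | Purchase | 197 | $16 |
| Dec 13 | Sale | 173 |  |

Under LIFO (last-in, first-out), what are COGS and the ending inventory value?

COGS = $2,768; ending inventory = $3,459

Dec 13, 173 sold [LIFO — newest first]: 173 @ $16 = $2,768
Ending inventory: 205 @ $15 + 24 @ $16 = $3,459
Check: goods available $6,227 = COGS $2,768 + ending $3,459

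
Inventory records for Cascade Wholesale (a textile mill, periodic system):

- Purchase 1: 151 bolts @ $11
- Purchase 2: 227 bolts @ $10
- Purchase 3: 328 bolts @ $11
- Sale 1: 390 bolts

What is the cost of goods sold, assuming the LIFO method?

COGS = $4,228

Sale 1 (390) [LIFO — newest first]: 328 @ $11 + 62 @ $10 = $4,228
Ending inventory: 151 @ $11 + 165 @ $10 = $3,311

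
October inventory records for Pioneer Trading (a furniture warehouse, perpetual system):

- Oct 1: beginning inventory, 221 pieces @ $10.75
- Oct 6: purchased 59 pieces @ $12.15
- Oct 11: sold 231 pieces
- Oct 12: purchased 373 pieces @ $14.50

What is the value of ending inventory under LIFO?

Oct 11, 231 sold [LIFO — newest first]: 59 @ $12.15 + 172 @ $10.75 = $2,565.85
Ending inventory: 49 @ $10.75 + 373 @ $14.50 = $5,935.25

Ending inventory = $5,935.25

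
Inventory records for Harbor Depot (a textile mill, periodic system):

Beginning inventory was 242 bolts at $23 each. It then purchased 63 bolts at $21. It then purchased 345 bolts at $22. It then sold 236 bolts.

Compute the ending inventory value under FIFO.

Sale 1 (236) [FIFO — oldest first]: 236 @ $23 = $5,428
Ending inventory: 6 @ $23 + 63 @ $21 + 345 @ $22 = $9,051
Check: goods available $14,479 = COGS $5,428 + ending $9,051

Ending inventory = $9,051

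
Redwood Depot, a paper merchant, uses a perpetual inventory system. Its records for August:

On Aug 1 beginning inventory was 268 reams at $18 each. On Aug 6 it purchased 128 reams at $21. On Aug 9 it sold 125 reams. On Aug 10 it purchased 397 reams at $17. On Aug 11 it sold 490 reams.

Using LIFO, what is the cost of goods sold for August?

Aug 9, 125 sold [LIFO — newest first]: 125 @ $21 = $2,625
Aug 11, 490 sold [LIFO — newest first]: 397 @ $17 + 3 @ $21 + 90 @ $18 = $8,432
Total COGS = $2,625 + $8,432 = $11,057
Ending inventory: 178 @ $18 = $3,204

COGS = $11,057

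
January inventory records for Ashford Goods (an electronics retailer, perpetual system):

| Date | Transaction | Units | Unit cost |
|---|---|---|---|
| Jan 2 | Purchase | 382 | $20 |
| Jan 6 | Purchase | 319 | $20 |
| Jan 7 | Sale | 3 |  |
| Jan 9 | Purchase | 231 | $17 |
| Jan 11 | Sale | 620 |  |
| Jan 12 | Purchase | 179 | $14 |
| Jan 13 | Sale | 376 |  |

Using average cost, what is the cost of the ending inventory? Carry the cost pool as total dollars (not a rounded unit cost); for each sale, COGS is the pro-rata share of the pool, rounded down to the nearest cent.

After Jan 2: 382 on hand, pool $7,640.00 (≈ $20.0000 each)
After Jan 6: 701 on hand, pool $14,020.00 (≈ $20.0000 each)
Jan 7, sell 3: 3/701 × $14,020.00 → $60.00
After Jan 9: 929 on hand, pool $17,887.00 (≈ $19.2540 each)
Jan 11, sell 620: 620/929 × $17,887.00 → $11,937.50
After Jan 12: 488 on hand, pool $8,455.50 (≈ $17.3268 each)
Jan 13, sell 376: 376/488 × $8,455.50 → $6,514.89
Total COGS = $60.00 + $11,937.50 + $6,514.89 = $18,512.39
Ending inventory (cost pool remaining) = $1,940.61
Check: goods available $20,453.00 = COGS $18,512.39 + ending $1,940.61

Ending inventory = $1,940.61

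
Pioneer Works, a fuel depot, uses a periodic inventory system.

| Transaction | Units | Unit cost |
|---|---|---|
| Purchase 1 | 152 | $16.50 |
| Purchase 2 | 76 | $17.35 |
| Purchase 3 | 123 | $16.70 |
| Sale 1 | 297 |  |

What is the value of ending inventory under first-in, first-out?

Ending inventory = $901.80

Sale 1 (297) [FIFO — oldest first]: 152 @ $16.50 + 76 @ $17.35 + 69 @ $16.70 = $4,978.90
Ending inventory: 54 @ $16.70 = $901.80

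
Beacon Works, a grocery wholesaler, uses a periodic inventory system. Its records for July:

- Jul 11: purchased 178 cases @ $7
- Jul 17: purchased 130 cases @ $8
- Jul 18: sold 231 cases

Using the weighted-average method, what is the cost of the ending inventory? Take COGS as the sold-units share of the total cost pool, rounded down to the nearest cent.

Jul 18, sell 231: 231/308 × $2,286.00 → $1,714.50
Ending inventory (cost pool remaining) = $571.50
Check: goods available $2,286.00 = COGS $1,714.50 + ending $571.50

Ending inventory = $571.50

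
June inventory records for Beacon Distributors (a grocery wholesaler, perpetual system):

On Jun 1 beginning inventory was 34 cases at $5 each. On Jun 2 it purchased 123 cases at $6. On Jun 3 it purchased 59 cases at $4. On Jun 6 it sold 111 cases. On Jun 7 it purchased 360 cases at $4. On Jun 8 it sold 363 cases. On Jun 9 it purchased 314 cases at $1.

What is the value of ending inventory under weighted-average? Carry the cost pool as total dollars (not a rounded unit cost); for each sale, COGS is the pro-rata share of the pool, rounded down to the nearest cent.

Ending inventory = $751.86

After Jun 1: 34 on hand, pool $170.00 (≈ $5.0000 each)
After Jun 2: 157 on hand, pool $908.00 (≈ $5.7834 each)
After Jun 3: 216 on hand, pool $1,144.00 (≈ $5.2963 each)
Jun 6, sell 111: 111/216 × $1,144.00 → $587.88
After Jun 7: 465 on hand, pool $1,996.12 (≈ $4.2927 each)
Jun 8, sell 363: 363/465 × $1,996.12 → $1,558.26
After Jun 9: 416 on hand, pool $751.86 (≈ $1.8074 each)
Total COGS = $587.88 + $1,558.26 = $2,146.14
Ending inventory (cost pool remaining) = $751.86
Check: goods available $2,898.00 = COGS $2,146.14 + ending $751.86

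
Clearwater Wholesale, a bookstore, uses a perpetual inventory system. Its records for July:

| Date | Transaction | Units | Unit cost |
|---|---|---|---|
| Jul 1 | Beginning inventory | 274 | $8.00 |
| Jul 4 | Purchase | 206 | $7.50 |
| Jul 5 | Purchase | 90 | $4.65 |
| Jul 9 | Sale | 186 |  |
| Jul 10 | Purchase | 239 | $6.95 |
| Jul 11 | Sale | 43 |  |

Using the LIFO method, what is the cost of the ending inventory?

Ending inventory = $4,379.20

Jul 9, 186 sold [LIFO — newest first]: 90 @ $4.65 + 96 @ $7.50 = $1,138.50
Jul 11, 43 sold [LIFO — newest first]: 43 @ $6.95 = $298.85
Total COGS = $1,138.50 + $298.85 = $1,437.35
Ending inventory: 274 @ $8.00 + 110 @ $7.50 + 196 @ $6.95 = $4,379.20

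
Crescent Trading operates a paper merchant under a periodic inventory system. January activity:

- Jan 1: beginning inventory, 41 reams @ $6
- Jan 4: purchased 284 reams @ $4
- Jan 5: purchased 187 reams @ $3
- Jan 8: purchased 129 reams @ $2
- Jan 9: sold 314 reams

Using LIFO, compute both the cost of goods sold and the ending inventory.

COGS = $813; ending inventory = $1,388

Jan 9, 314 sold [LIFO — newest first]: 129 @ $2 + 185 @ $3 = $813
Ending inventory: 41 @ $6 + 284 @ $4 + 2 @ $3 = $1,388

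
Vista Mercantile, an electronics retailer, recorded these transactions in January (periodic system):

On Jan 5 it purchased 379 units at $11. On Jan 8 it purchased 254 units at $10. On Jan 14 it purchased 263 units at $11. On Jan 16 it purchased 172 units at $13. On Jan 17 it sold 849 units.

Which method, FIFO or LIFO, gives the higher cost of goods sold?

FIFO COGS: 379 @ $11 + 254 @ $10 + 216 @ $11 = $9,085
LIFO COGS: 172 @ $13 + 263 @ $11 + 254 @ $10 + 160 @ $11 = $9,429

LIFO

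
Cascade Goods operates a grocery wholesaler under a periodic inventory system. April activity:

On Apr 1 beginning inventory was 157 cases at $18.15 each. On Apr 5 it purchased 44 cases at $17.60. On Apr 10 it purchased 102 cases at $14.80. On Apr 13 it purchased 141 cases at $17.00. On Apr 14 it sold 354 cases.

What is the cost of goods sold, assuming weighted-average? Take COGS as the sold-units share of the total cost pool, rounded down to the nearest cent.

COGS = $6,004.08

Apr 14, sell 354: 354/444 × $7,530.55 → $6,004.08
Ending inventory (cost pool remaining) = $1,526.47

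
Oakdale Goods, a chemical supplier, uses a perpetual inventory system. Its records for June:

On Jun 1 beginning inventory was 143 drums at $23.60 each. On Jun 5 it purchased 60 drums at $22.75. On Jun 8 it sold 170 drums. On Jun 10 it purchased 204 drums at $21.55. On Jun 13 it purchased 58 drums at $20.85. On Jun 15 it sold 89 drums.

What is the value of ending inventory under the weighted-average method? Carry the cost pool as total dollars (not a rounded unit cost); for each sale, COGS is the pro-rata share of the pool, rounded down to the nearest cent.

After Jun 1: 143 on hand, pool $3,374.80 (≈ $23.6000 each)
After Jun 5: 203 on hand, pool $4,739.80 (≈ $23.3488 each)
Jun 8, sell 170: 170/203 × $4,739.80 → $3,969.29
After Jun 10: 237 on hand, pool $5,166.71 (≈ $21.8005 each)
After Jun 13: 295 on hand, pool $6,376.01 (≈ $21.6136 each)
Jun 15, sell 89: 89/295 × $6,376.01 → $1,923.60
Total COGS = $3,969.29 + $1,923.60 = $5,892.89
Ending inventory (cost pool remaining) = $4,452.41

Ending inventory = $4,452.41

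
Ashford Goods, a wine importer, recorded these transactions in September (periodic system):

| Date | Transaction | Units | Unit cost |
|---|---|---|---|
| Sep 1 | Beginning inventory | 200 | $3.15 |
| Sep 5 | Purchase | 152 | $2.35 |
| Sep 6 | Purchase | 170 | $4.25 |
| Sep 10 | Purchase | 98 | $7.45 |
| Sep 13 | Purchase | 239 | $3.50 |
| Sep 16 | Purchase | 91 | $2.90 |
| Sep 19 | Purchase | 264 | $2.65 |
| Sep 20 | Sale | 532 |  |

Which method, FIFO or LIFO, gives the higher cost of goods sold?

FIFO

FIFO COGS: 200 @ $3.15 + 152 @ $2.35 + 170 @ $4.25 + 10 @ $7.45 = $1,784.20
LIFO COGS: 264 @ $2.65 + 91 @ $2.90 + 177 @ $3.50 = $1,583.00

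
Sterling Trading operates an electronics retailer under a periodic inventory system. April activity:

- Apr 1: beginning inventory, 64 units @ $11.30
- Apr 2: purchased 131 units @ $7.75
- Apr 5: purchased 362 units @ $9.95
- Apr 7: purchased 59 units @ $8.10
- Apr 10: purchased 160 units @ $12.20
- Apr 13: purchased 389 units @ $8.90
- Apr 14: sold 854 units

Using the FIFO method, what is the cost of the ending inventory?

Apr 14, 854 sold [FIFO — oldest first]: 64 @ $11.30 + 131 @ $7.75 + 362 @ $9.95 + 59 @ $8.10 + 160 @ $12.20 + 78 @ $8.90 = $8,464.45
Ending inventory: 311 @ $8.90 = $2,767.90
Check: goods available $11,232.35 = COGS $8,464.45 + ending $2,767.90

Ending inventory = $2,767.90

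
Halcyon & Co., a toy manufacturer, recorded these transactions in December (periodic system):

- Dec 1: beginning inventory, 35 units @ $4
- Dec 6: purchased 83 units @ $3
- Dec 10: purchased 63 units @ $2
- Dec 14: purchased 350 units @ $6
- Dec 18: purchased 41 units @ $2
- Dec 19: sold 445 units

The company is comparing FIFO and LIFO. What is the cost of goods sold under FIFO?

FIFO COGS: 35 @ $4 + 83 @ $3 + 63 @ $2 + 264 @ $6 = $2,099
LIFO COGS: 41 @ $2 + 350 @ $6 + 54 @ $2 = $2,290

COGS = $2,099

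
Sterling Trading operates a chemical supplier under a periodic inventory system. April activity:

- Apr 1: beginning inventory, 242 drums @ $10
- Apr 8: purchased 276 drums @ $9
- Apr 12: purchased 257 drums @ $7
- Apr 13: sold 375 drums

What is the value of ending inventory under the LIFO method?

Apr 13, 375 sold [LIFO — newest first]: 257 @ $7 + 118 @ $9 = $2,861
Ending inventory: 242 @ $10 + 158 @ $9 = $3,842

Ending inventory = $3,842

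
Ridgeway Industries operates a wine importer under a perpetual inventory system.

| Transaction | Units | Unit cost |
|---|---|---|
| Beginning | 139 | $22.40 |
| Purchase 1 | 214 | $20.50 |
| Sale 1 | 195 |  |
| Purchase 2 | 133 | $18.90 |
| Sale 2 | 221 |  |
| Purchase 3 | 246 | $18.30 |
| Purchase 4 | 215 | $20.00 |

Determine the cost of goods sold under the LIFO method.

COGS = $8,446.30

Sale 1 (195) [LIFO — newest first]: 195 @ $20.50 = $3,997.50
Sale 2 (221) [LIFO — newest first]: 133 @ $18.90 + 19 @ $20.50 + 69 @ $22.40 = $4,448.80
Total COGS = $3,997.50 + $4,448.80 = $8,446.30
Ending inventory: 70 @ $22.40 + 246 @ $18.30 + 215 @ $20.00 = $10,369.80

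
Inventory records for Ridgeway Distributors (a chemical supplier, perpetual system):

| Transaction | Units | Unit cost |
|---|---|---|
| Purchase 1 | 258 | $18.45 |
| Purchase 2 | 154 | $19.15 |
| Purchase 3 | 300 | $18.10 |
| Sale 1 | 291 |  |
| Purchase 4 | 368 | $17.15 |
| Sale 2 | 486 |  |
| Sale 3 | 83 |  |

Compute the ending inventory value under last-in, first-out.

Sale 1 (291) [LIFO — newest first]: 291 @ $18.10 = $5,267.10
Sale 2 (486) [LIFO — newest first]: 368 @ $17.15 + 9 @ $18.10 + 109 @ $19.15 = $8,561.45
Sale 3 (83) [LIFO — newest first]: 45 @ $19.15 + 38 @ $18.45 = $1,562.85
Total COGS = $5,267.10 + $8,561.45 + $1,562.85 = $15,391.40
Ending inventory: 220 @ $18.45 = $4,059.00

Ending inventory = $4,059.00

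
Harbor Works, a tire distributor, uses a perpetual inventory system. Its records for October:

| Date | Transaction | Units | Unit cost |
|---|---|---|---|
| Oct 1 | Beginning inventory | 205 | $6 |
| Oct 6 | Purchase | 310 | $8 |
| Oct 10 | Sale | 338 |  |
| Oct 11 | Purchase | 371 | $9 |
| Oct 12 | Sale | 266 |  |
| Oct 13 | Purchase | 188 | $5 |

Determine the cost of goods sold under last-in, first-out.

COGS = $5,042

Oct 10, 338 sold [LIFO — newest first]: 310 @ $8 + 28 @ $6 = $2,648
Oct 12, 266 sold [LIFO — newest first]: 266 @ $9 = $2,394
Total COGS = $2,648 + $2,394 = $5,042
Ending inventory: 177 @ $6 + 105 @ $9 + 188 @ $5 = $2,947
Check: goods available $7,989 = COGS $5,042 + ending $2,947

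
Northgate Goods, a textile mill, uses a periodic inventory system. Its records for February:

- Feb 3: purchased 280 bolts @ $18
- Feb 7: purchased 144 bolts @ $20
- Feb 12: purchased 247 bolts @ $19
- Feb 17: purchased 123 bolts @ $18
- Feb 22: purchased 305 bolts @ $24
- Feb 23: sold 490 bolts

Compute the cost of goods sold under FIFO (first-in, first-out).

Feb 23, 490 sold [FIFO — oldest first]: 280 @ $18 + 144 @ $20 + 66 @ $19 = $9,174
Ending inventory: 181 @ $19 + 123 @ $18 + 305 @ $24 = $12,973

COGS = $9,174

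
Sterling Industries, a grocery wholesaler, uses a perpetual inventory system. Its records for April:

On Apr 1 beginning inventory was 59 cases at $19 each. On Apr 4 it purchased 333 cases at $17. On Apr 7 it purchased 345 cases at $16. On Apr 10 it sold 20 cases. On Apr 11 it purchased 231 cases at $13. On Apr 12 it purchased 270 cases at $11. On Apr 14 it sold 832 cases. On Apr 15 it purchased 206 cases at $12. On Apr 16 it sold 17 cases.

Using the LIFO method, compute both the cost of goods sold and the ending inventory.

Apr 10, 20 sold [LIFO — newest first]: 20 @ $16 = $320
Apr 14, 832 sold [LIFO — newest first]: 270 @ $11 + 231 @ $13 + 325 @ $16 + 6 @ $17 = $11,275
Apr 16, 17 sold [LIFO — newest first]: 17 @ $12 = $204
Total COGS = $320 + $11,275 + $204 = $11,799
Ending inventory: 59 @ $19 + 327 @ $17 + 189 @ $12 = $8,948

COGS = $11,799; ending inventory = $8,948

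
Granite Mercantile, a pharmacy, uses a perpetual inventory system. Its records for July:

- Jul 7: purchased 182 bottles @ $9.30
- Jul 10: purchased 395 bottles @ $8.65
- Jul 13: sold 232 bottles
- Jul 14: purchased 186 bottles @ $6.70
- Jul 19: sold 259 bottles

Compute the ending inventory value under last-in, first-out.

Ending inventory = $2,471.10

Jul 13, 232 sold [LIFO — newest first]: 232 @ $8.65 = $2,006.80
Jul 19, 259 sold [LIFO — newest first]: 186 @ $6.70 + 73 @ $8.65 = $1,877.65
Total COGS = $2,006.80 + $1,877.65 = $3,884.45
Ending inventory: 182 @ $9.30 + 90 @ $8.65 = $2,471.10
Check: goods available $6,355.55 = COGS $3,884.45 + ending $2,471.10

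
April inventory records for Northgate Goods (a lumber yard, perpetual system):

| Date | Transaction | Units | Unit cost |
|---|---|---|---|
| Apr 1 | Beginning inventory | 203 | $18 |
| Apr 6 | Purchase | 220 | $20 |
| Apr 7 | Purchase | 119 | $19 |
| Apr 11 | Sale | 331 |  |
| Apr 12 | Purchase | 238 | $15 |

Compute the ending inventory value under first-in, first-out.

Ending inventory = $7,671

Apr 11, 331 sold [FIFO — oldest first]: 203 @ $18 + 128 @ $20 = $6,214
Ending inventory: 92 @ $20 + 119 @ $19 + 238 @ $15 = $7,671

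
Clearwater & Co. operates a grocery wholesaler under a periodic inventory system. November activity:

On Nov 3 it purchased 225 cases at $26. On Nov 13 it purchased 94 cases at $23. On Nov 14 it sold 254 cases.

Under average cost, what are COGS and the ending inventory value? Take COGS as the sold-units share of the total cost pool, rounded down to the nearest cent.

COGS = $6,379.46; ending inventory = $1,632.54

Nov 14, sell 254: 254/319 × $8,012.00 → $6,379.46
Ending inventory (cost pool remaining) = $1,632.54
Check: goods available $8,012.00 = COGS $6,379.46 + ending $1,632.54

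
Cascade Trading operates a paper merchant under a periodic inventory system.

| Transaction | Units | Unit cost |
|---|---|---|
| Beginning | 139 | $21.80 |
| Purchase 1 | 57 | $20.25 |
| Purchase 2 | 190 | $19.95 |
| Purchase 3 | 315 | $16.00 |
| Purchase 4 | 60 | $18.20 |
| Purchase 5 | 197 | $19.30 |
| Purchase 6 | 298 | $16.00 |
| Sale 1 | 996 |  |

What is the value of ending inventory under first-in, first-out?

Sale 1 (996) [FIFO — oldest first]: 139 @ $21.80 + 57 @ $20.25 + 190 @ $19.95 + 315 @ $16.00 + 60 @ $18.20 + 197 @ $19.30 + 38 @ $16.00 = $18,517.05
Ending inventory: 260 @ $16.00 = $4,160.00

Ending inventory = $4,160.00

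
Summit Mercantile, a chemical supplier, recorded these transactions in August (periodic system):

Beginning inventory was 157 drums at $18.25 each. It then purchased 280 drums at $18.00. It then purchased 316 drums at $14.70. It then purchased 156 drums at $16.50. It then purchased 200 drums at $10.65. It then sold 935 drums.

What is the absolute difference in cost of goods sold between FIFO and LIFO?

$1,318.15

FIFO COGS: 157 @ $18.25 + 280 @ $18.00 + 316 @ $14.70 + 156 @ $16.50 + 26 @ $10.65 = $15,401.35
LIFO COGS: 200 @ $10.65 + 156 @ $16.50 + 316 @ $14.70 + 263 @ $18.00 = $14,083.20
Difference = |$15,401.35 − $14,083.20| = $1,318.15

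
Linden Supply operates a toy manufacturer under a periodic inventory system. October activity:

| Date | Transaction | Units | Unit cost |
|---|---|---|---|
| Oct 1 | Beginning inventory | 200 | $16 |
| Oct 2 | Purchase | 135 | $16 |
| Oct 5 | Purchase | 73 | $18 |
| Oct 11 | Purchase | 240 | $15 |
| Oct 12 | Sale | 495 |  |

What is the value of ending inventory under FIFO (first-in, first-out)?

Ending inventory = $2,295

Oct 12, 495 sold [FIFO — oldest first]: 200 @ $16 + 135 @ $16 + 73 @ $18 + 87 @ $15 = $7,979
Ending inventory: 153 @ $15 = $2,295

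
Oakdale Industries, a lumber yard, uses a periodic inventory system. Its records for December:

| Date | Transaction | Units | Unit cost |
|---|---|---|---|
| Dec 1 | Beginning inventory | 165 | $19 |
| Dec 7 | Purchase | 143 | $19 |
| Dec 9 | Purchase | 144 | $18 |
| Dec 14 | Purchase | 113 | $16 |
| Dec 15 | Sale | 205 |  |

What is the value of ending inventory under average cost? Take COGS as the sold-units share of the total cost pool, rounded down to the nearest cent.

Ending inventory = $6,532.25

Dec 15, sell 205: 205/565 × $10,252.00 → $3,719.75
Ending inventory (cost pool remaining) = $6,532.25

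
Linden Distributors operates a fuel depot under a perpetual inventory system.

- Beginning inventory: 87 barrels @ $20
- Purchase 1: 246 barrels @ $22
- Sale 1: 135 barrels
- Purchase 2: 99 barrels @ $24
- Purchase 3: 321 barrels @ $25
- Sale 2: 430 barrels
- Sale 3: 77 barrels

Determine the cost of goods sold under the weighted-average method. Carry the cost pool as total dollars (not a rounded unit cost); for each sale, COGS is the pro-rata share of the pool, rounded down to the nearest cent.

After Beginning: 87 on hand, pool $1,740.00 (≈ $20.0000 each)
After Purchase 1: 333 on hand, pool $7,152.00 (≈ $21.4775 each)
Sale 1, sell 135: 135/333 × $7,152.00 → $2,899.45
After Purchase 2: 297 on hand, pool $6,628.55 (≈ $22.3184 each)
After Purchase 3: 618 on hand, pool $14,653.55 (≈ $23.7112 each)
Sale 2, sell 430: 430/618 × $14,653.55 → $10,195.83
Sale 3, sell 77: 77/188 × $4,457.72 → $1,825.76
Total COGS = $2,899.45 + $10,195.83 + $1,825.76 = $14,921.04
Ending inventory (cost pool remaining) = $2,631.96
Check: goods available $17,553.00 = COGS $14,921.04 + ending $2,631.96

COGS = $14,921.04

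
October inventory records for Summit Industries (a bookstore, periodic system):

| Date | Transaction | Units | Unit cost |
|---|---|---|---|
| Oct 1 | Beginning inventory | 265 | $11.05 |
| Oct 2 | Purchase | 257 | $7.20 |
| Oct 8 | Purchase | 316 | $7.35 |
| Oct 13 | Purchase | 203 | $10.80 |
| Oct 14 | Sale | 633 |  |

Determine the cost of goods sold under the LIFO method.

Oct 14, 633 sold [LIFO — newest first]: 203 @ $10.80 + 316 @ $7.35 + 114 @ $7.20 = $5,335.80
Ending inventory: 265 @ $11.05 + 143 @ $7.20 = $3,957.85

COGS = $5,335.80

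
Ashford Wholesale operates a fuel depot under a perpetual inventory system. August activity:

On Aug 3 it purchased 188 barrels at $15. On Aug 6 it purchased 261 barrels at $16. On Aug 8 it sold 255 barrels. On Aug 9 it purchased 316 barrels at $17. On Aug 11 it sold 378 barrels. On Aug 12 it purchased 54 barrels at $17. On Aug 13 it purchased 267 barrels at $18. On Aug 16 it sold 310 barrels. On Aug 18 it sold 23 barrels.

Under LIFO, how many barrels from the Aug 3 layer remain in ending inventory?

Aug 8, 255 sold [LIFO — newest first]: 255 @ $16 = $4,080
Aug 11, 378 sold [LIFO — newest first]: 316 @ $17 + 6 @ $16 + 56 @ $15 = $6,308
Aug 16, 310 sold [LIFO — newest first]: 267 @ $18 + 43 @ $17 = $5,537
Aug 18, 23 sold [LIFO — newest first]: 11 @ $17 + 12 @ $15 = $367
Total COGS = $4,080 + $6,308 + $5,537 + $367 = $16,292
Ending inventory: 120 @ $15 = $1,800

120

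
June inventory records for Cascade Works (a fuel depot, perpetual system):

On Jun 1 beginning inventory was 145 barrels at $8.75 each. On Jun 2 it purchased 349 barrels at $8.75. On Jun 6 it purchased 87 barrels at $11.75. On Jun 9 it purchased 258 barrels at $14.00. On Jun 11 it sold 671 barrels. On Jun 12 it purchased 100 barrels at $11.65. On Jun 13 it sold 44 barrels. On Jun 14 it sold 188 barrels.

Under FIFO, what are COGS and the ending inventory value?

Jun 11, 671 sold [FIFO — oldest first]: 145 @ $8.75 + 349 @ $8.75 + 87 @ $11.75 + 90 @ $14.00 = $6,604.75
Jun 13, 44 sold [FIFO — oldest first]: 44 @ $14.00 = $616.00
Jun 14, 188 sold [FIFO — oldest first]: 124 @ $14.00 + 64 @ $11.65 = $2,481.60
Total COGS = $6,604.75 + $616.00 + $2,481.60 = $9,702.35
Ending inventory: 36 @ $11.65 = $419.40
Check: goods available $10,121.75 = COGS $9,702.35 + ending $419.40

COGS = $9,702.35; ending inventory = $419.40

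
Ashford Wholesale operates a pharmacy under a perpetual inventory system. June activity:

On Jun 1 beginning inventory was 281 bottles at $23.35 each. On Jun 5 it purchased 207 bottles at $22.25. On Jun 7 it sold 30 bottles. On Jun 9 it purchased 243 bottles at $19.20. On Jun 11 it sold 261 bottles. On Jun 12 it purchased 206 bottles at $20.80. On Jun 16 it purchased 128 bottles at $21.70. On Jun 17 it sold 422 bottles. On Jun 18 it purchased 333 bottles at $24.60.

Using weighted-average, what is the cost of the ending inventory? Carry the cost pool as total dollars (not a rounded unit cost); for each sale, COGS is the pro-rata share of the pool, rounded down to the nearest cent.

Ending inventory = $15,727.19

After Jun 1: 281 on hand, pool $6,561.35 (≈ $23.3500 each)
After Jun 5: 488 on hand, pool $11,167.10 (≈ $22.8834 each)
Jun 7, sell 30: 30/488 × $11,167.10 → $686.50
After Jun 9: 701 on hand, pool $15,146.20 (≈ $21.6066 each)
Jun 11, sell 261: 261/701 × $15,146.20 → $5,639.31
After Jun 12: 646 on hand, pool $13,791.69 (≈ $21.3494 each)
After Jun 16: 774 on hand, pool $16,569.29 (≈ $21.4074 each)
Jun 17, sell 422: 422/774 × $16,569.29 → $9,033.90
After Jun 18: 685 on hand, pool $15,727.19 (≈ $22.9594 each)
Total COGS = $686.50 + $5,639.31 + $9,033.90 = $15,359.71
Ending inventory (cost pool remaining) = $15,727.19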